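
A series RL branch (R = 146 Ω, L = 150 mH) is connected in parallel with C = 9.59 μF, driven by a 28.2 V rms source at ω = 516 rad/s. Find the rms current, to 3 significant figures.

X_L = ωL = 77.4 Ω
X_C = 1/(ωC) = 202 Ω
Branch 1 (R+jX_L): Z₁ = 146 + j77.4 Ω, |Z₁| = 165 Ω
Branch 2 (−jX_C): Z₂ = −j202 Ω
Parallel: Z = Z₁Z₂/(Z₁+Z₂), |Z| = 174 Ω, ∠Z = -21.6°
I = V/|Z| = 28.2/174 = 162 mA

162 mA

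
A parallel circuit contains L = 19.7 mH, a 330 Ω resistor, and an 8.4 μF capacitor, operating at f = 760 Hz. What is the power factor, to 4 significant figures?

0.1022

ω = 2πf = 4775 rad/s
X_L = ωL = 94.07 Ω
X_C = 1/(ωC) = 24.93 Ω
Parallel: admittances add. Y = 1/R + 1/(jωL) + jωC
Y = (0.003030 + j0.02948) S
|Y| = 0.02964 S → |Z| = 1/|Y| = 33.74 Ω, ∠Z = −∠Y = -84.13°
cos φ = cos(-84.13°) = 0.1022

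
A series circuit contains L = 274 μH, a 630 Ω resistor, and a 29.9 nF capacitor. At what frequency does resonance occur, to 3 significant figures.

55.6 kHz

ω₀ = 1/√(LC) = 1/√(0.000274 × 2.99e-08) = 349400 rad/s
f₀ = ω₀/(2π) = 55.6 kHz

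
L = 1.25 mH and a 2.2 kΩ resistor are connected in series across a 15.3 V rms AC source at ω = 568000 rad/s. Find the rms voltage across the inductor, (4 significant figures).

4.699 V

X_L = ωL = 710.0 Ω
Z = 2200 + j710.0 Ω
|Z| = √(2200² + 710.0²) = 2312 Ω
I = V/|Z| = 6.618 mA
V_L = I·|Z_L| = 0.006618 × 710.0 = 4.699 V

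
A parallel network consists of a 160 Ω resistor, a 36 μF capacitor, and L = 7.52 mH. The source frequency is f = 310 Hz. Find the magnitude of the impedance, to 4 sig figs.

ω = 2πf = 1948 rad/s
X_L = ωL = 14.65 Ω
X_C = 1/(ωC) = 14.26 Ω
Parallel: admittances add. Y = 1/R + 1/(jωL) + jωC
Y = (0.006250 + j0.001849) S
|Y| = 0.006518 S → |Z| = 1/|Y| = 153.4 Ω, ∠Z = −∠Y = -16.48°

153.4 Ω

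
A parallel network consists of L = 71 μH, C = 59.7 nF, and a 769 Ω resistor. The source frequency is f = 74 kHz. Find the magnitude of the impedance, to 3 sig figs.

351 Ω

ω = 2πf = 465000 rad/s
X_L = ωL = 33.0 Ω
X_C = 1/(ωC) = 36.0 Ω
Parallel: admittances add. Y = 1/R + 1/(jωL) + jωC
Y = (0.00130 − j0.00253) S
|Y| = 0.00285 S → |Z| = 1/|Y| = 351 Ω, ∠Z = −∠Y = 62.8°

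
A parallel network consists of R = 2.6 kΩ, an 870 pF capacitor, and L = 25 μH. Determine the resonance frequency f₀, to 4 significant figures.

ω₀ = 1/√(LC) = 1/√(2.5e-05 × 8.7e-10) = 6.781e+06 rad/s
f₀ = ω₀/(2π) = 1.079 MHz

1.079 MHz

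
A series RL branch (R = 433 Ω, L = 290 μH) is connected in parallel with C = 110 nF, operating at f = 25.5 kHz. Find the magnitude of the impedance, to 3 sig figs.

ω = 2πf = 160200 rad/s
X_L = ωL = 46.5 Ω
X_C = 1/(ωC) = 56.7 Ω
Branch 1 (R+jX_L): Z₁ = 433 + j46.5 Ω, |Z₁| = 435 Ω
Branch 2 (−jX_C): Z₂ = −j56.7 Ω
Parallel: Z = Z₁Z₂/(Z₁+Z₂), |Z| = 57.0 Ω, ∠Z = -82.5°

57.0 Ω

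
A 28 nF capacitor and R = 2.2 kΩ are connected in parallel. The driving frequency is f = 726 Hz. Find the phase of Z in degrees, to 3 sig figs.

ω = 2πf = 4562 rad/s
X_C = 1/(ωC) = 7830 Ω
Parallel: admittances add. Y = 1/R + jωC
Y = (0.000455 + j0.000128) S
|Y| = 0.000472 S → |Z| = 1/|Y| = 2120 Ω, ∠Z = −∠Y = -15.7°

-15.7°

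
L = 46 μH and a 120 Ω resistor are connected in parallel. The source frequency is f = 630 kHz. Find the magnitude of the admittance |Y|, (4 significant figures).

ω = 2πf = 3.958e+06 rad/s
X_L = ωL = 182.1 Ω
Parallel: admittances add. Y = 1/R + 1/(jωL)
Y = (0.008333 − j0.005492) S
|Y| = 0.009980 S → |Z| = 1/|Y| = 100.2 Ω, ∠Z = −∠Y = 33.39°

9.980 mS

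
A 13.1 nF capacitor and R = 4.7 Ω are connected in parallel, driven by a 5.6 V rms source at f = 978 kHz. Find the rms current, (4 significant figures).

ω = 2πf = 6.145e+06 rad/s
X_C = 1/(ωC) = 12.42 Ω
Parallel: admittances add. Y = 1/R + jωC
Y = (0.2128 + j0.08050) S
|Y| = 0.2275 S → |Z| = 1/|Y| = 4.396 Ω, ∠Z = −∠Y = -20.72°
I = V/|Z| = 5.6/4.396 = 1.274 A

1.274 A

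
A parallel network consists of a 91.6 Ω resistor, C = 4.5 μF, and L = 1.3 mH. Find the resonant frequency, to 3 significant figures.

2.08 kHz

ω₀ = 1/√(LC) = 1/√(0.0013 × 4.5e-06) = 13070 rad/s
f₀ = ω₀/(2π) = 2.08 kHz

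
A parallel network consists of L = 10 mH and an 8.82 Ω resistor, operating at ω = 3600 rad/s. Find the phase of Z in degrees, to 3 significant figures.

13.8°

X_L = ωL = 36.0 Ω
Parallel: admittances add. Y = 1/R + 1/(jωL)
Y = (0.113 − j0.0278) S
|Y| = 0.117 S → |Z| = 1/|Y| = 8.57 Ω, ∠Z = −∠Y = 13.8°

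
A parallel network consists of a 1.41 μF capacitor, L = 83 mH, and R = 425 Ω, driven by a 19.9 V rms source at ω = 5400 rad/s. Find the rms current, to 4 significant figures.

116.9 mA

X_L = ωL = 448.2 Ω
X_C = 1/(ωC) = 131.3 Ω
Parallel: admittances add. Y = 1/R + 1/(jωL) + jωC
Y = (0.002353 + j0.005383) S
|Y| = 0.005875 S → |Z| = 1/|Y| = 170.2 Ω, ∠Z = −∠Y = -66.39°
I = V/|Z| = 19.9/170.2 = 116.9 mA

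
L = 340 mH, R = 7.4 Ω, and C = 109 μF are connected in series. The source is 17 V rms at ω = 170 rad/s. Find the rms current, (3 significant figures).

X_L = ωL = 57.8 Ω
X_C = 1/(ωC) = 54.0 Ω
Net reactance X = X_L − X_C = 3.83 Ω
Z = 7.40 + j3.83 Ω
|Z| = √(7.40² + 3.83²) = 8.33 Ω
I = V/|Z| = 17/8.33 = 2.04 A

2.04 A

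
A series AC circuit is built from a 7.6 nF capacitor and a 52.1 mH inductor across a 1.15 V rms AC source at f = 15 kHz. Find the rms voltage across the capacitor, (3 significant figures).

0.457 V

ω = 2πf = 94250 rad/s
X_L = ωL = 4910 Ω
X_C = 1/(ωC) = 1400 Ω
Net reactance X = X_L − X_C = 3510 Ω
Z = j3510 Ω
|Z| = √(0² + 3510²) = 3510 Ω
I = V/|Z| = 327 μA
V_C = I·|Z_C| = 0.000327 × 1400 = 0.457 V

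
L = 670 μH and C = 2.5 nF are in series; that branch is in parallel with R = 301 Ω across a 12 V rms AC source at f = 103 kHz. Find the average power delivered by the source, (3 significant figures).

ω = 2πf = 647200 rad/s
X_L = ωL = 434 Ω
X_C = 1/(ωC) = 618 Ω
Branch 1: Z₁ = R = 301 Ω
Branch 2 (series LC): Z₂ = j(X_L − X_C) = −j184 Ω
Parallel: Z = Z₁Z₂/(Z₁+Z₂), |Z| = 157 Ω, ∠Z = -58.5°
I = V/|Z| = 76.3 mA
P = VI cos φ = 12 × 0.0763 × cos(-58.5°) = 478 mW

478 mW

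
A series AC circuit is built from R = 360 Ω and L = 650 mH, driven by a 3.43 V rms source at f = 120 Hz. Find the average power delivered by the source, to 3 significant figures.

ω = 2πf = 754.0 rad/s
X_L = ωL = 490 Ω
Z = 360 + j490 Ω
|Z| = √(360² + 490²) = 608 Ω
∠Z = arctan(490/360) = 53.7°
I = V/|Z| = 5.64 mA
P = VI cos φ = 3.43 × 0.00564 × cos(53.7°) = 11.5 mW

11.5 mW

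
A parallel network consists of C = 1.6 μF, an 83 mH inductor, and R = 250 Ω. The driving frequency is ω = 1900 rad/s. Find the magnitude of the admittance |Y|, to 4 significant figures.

X_L = ωL = 157.7 Ω
X_C = 1/(ωC) = 328.9 Ω
Parallel: admittances add. Y = 1/R + 1/(jωL) + jωC
Y = (0.004000 − j0.003301) S
|Y| = 0.005186 S → |Z| = 1/|Y| = 192.8 Ω, ∠Z = −∠Y = 39.53°

5.186 mS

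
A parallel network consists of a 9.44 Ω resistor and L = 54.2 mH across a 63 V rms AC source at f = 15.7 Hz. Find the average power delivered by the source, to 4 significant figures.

420.4 W

ω = 2πf = 98.65 rad/s
X_L = ωL = 5.347 Ω
Parallel: admittances add. Y = 1/R + 1/(jωL)
Y = (0.1059 − j0.1870) S
|Y| = 0.2149 S → |Z| = 1/|Y| = 4.652 Ω, ∠Z = −∠Y = 60.47°
I = V/|Z| = 13.54 A
P = VI cos φ = 63 × 13.54 × cos(60.47°) = 420.4 W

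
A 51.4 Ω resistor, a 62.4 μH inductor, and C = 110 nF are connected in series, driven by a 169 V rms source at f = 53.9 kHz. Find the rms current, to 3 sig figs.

ω = 2πf = 338700 rad/s
X_L = ωL = 21.1 Ω
X_C = 1/(ωC) = 26.8 Ω
Net reactance X = X_L − X_C = -5.71 Ω
Z = 51.4 − j5.71 Ω
|Z| = √(51.4² + 5.71²) = 51.7 Ω
I = V/|Z| = 169/51.7 = 3.27 A

3.27 A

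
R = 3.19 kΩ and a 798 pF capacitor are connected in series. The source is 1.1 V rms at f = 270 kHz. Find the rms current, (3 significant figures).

ω = 2πf = 1.696e+06 rad/s
X_C = 1/(ωC) = 739 Ω
Z = 3190 − j739 Ω
|Z| = √(3190² + 739²) = 3270 Ω
I = V/|Z| = 1.1/3270 = 336 μA

336 μA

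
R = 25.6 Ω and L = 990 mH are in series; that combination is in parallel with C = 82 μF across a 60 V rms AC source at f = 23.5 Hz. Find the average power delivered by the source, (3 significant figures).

ω = 2πf = 147.7 rad/s
X_L = ωL = 146 Ω
X_C = 1/(ωC) = 82.6 Ω
Branch 1 (R+jX_L): Z₁ = 25.6 + j146 Ω, |Z₁| = 148 Ω
Branch 2 (−jX_C): Z₂ = −j82.6 Ω
Parallel: Z = Z₁Z₂/(Z₁+Z₂), |Z| = 179 Ω, ∠Z = -78.0°
I = V/|Z| = 336 mA
P = VI cos φ = 60 × 0.336 × cos(-78.0°) = 4.18 W

4.18 W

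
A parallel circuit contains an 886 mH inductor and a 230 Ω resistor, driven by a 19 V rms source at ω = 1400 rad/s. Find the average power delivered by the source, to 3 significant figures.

1.57 W

X_L = ωL = 1240 Ω
Parallel: admittances add. Y = 1/R + 1/(jωL)
Y = (0.00435 − j0.000806) S
|Y| = 0.00442 S → |Z| = 1/|Y| = 226 Ω, ∠Z = −∠Y = 10.5°
I = V/|Z| = 84.0 mA
P = VI cos φ = 19 × 0.0840 × cos(10.5°) = 1.57 W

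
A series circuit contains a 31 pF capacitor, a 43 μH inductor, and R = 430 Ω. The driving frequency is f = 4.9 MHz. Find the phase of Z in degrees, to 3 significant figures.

ω = 2πf = 3.079e+07 rad/s
X_L = ωL = 1320 Ω
X_C = 1/(ωC) = 1050 Ω
Net reactance X = X_L − X_C = 276 Ω
Z = 430 + j276 Ω
|Z| = √(430² + 276²) = 511 Ω
∠Z = arctan(276/430) = 32.7°

32.7°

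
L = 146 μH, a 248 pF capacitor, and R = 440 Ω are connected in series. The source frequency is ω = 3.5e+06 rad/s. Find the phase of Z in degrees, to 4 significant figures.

-55.54°

X_L = ωL = 511.0 Ω
X_C = 1/(ωC) = 1152 Ω
Net reactance X = X_L − X_C = -641.1 Ω
Z = 440.0 − j641.1 Ω
|Z| = √(440.0² + 641.1²) = 777.5 Ω
∠Z = arctan(-641.1/440.0) = -55.54°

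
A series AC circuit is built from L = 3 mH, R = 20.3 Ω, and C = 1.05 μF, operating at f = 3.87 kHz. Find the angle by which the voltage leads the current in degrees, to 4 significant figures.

ω = 2πf = 24320 rad/s
X_L = ωL = 72.95 Ω
X_C = 1/(ωC) = 39.17 Ω
Net reactance X = X_L − X_C = 33.78 Ω
Z = 20.30 + j33.78 Ω
|Z| = √(20.30² + 33.78²) = 39.41 Ω
∠Z = arctan(33.78/20.30) = 59.00°

59.00°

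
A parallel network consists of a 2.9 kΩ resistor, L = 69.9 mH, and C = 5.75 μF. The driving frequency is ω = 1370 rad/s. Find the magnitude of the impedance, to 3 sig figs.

386 Ω

X_L = ωL = 95.8 Ω
X_C = 1/(ωC) = 127 Ω
Parallel: admittances add. Y = 1/R + 1/(jωL) + jωC
Y = (0.000345 − j0.00256) S
|Y| = 0.00259 S → |Z| = 1/|Y| = 386 Ω, ∠Z = −∠Y = 82.3°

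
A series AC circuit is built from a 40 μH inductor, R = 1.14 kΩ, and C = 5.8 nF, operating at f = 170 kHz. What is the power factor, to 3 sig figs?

0.995

ω = 2πf = 1.068e+06 rad/s
X_L = ωL = 42.7 Ω
X_C = 1/(ωC) = 161 Ω
Net reactance X = X_L − X_C = -119 Ω
Z = 1140 − j119 Ω
|Z| = √(1140² + 119²) = 1150 Ω
∠Z = arctan(-119/1140) = -5.94°
cos φ = cos(-5.94°) = 0.995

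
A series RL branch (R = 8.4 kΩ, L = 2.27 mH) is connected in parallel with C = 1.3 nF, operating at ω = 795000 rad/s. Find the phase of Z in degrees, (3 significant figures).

-83.6°

X_L = ωL = 1800 Ω
X_C = 1/(ωC) = 968 Ω
Branch 1 (R+jX_L): Z₁ = 8400 + j1800 Ω, |Z₁| = 8590 Ω
Branch 2 (−jX_C): Z₂ = −j968 Ω
Parallel: Z = Z₁Z₂/(Z₁+Z₂), |Z| = 985 Ω, ∠Z = -83.6°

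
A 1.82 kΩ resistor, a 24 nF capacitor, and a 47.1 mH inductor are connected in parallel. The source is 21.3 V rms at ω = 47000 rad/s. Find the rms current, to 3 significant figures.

X_L = ωL = 2210 Ω
X_C = 1/(ωC) = 887 Ω
Parallel: admittances add. Y = 1/R + 1/(jωL) + jωC
Y = (0.000549 + j0.000676) S
|Y| = 0.000871 S → |Z| = 1/|Y| = 1150 Ω, ∠Z = −∠Y = -50.9°
I = V/|Z| = 21.3/1150 = 18.6 mA

18.6 mA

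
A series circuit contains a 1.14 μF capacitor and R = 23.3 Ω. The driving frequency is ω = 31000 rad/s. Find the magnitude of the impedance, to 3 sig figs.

X_C = 1/(ωC) = 28.3 Ω
Z = 23.3 − j28.3 Ω
|Z| = √(23.3² + 28.3²) = 36.7 Ω

36.7 Ω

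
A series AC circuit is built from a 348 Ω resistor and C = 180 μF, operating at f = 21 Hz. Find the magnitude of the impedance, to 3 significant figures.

ω = 2πf = 131.9 rad/s
X_C = 1/(ωC) = 42.1 Ω
Z = 348 − j42.1 Ω
|Z| = √(348² + 42.1²) = 351 Ω

351 Ω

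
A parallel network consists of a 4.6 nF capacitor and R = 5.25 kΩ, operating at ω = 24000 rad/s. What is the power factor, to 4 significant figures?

0.8652

X_C = 1/(ωC) = 9058 Ω
Parallel: admittances add. Y = 1/R + jωC
Y = (0.0001905 + j0.0001104) S
|Y| = 0.0002202 S → |Z| = 1/|Y| = 4542 Ω, ∠Z = −∠Y = -30.10°
cos φ = cos(-30.10°) = 0.8652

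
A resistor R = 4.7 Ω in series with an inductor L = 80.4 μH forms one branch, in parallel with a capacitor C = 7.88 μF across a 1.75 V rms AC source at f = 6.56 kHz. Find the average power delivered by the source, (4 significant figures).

435.2 mW

ω = 2πf = 41220 rad/s
X_L = ωL = 3.314 Ω
X_C = 1/(ωC) = 3.079 Ω
Branch 1 (R+jX_L): Z₁ = 4.700 + j3.314 Ω, |Z₁| = 5.751 Ω
Branch 2 (−jX_C): Z₂ = −j3.079 Ω
Parallel: Z = Z₁Z₂/(Z₁+Z₂), |Z| = 3.763 Ω, ∠Z = -57.68°
I = V/|Z| = 465.1 mA
P = VI cos φ = 1.75 × 0.4651 × cos(-57.68°) = 435.2 mW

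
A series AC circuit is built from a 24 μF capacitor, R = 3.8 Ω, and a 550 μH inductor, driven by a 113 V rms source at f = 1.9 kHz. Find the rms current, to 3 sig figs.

23.1 A

ω = 2πf = 11940 rad/s
X_L = ωL = 6.57 Ω
X_C = 1/(ωC) = 3.49 Ω
Net reactance X = X_L − X_C = 3.08 Ω
Z = 3.80 + j3.08 Ω
|Z| = √(3.80² + 3.08²) = 4.89 Ω
I = V/|Z| = 113/4.89 = 23.1 A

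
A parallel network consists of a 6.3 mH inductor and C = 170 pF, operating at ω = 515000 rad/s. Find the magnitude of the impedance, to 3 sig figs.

4530 Ω

X_L = ωL = 3240 Ω
X_C = 1/(ωC) = 11400 Ω
Parallel: admittances add. Y = 1/(jωL) + jωC
Y = (0 − j0.000221) S
|Y| = 0.000221 S → |Z| = 1/|Y| = 4530 Ω, ∠Z = −∠Y = 90.0°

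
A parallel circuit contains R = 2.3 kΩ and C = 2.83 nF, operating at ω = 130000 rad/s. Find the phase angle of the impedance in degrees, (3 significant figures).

X_C = 1/(ωC) = 2720 Ω
Parallel: admittances add. Y = 1/R + jωC
Y = (0.000435 + j0.000368) S
|Y| = 0.000570 S → |Z| = 1/|Y| = 1760 Ω, ∠Z = −∠Y = -40.2°

-40.2°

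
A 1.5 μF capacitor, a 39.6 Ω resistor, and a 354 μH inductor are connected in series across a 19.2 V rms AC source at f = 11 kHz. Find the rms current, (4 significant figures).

454.1 mA

ω = 2πf = 69120 rad/s
X_L = ωL = 24.47 Ω
X_C = 1/(ωC) = 9.646 Ω
Net reactance X = X_L − X_C = 14.82 Ω
Z = 39.60 + j14.82 Ω
|Z| = √(39.60² + 14.82²) = 42.28 Ω
I = V/|Z| = 19.2/42.28 = 454.1 mA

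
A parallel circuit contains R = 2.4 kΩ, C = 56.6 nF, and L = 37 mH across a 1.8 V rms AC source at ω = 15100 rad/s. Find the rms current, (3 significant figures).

X_L = ωL = 559 Ω
X_C = 1/(ωC) = 1170 Ω
Parallel: admittances add. Y = 1/R + 1/(jωL) + jωC
Y = (0.000417 − j0.000935) S
|Y| = 0.00102 S → |Z| = 1/|Y| = 977 Ω, ∠Z = −∠Y = 66.0°
I = V/|Z| = 1.8/977 = 1.84 mA

1.84 mA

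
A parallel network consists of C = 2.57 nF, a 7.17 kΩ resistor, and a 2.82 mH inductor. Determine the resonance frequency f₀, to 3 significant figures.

59.1 kHz

ω₀ = 1/√(LC) = 1/√(0.00282 × 2.57e-09) = 371500 rad/s
f₀ = ω₀/(2π) = 59.1 kHz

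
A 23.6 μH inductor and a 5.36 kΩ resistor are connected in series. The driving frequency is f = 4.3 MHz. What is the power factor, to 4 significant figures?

0.9930

ω = 2πf = 2.702e+07 rad/s
X_L = ωL = 637.6 Ω
Z = 5360 + j637.6 Ω
|Z| = √(5360² + 637.6²) = 5398 Ω
∠Z = arctan(637.6/5360) = 6.784°
cos φ = cos(6.784°) = 0.9930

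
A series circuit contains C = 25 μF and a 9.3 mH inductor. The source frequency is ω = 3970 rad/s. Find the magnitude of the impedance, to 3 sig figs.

X_L = ωL = 36.9 Ω
X_C = 1/(ωC) = 10.1 Ω
Net reactance X = X_L − X_C = 26.8 Ω
Z = j26.8 Ω
|Z| = √(0² + 26.8²) = 26.8 Ω

26.8 Ω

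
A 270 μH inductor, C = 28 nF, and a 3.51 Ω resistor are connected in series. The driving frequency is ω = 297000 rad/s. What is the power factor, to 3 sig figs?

X_L = ωL = 80.2 Ω
X_C = 1/(ωC) = 120 Ω
Net reactance X = X_L − X_C = -40.1 Ω
Z = 3.51 − j40.1 Ω
|Z| = √(3.51² + 40.1²) = 40.2 Ω
∠Z = arctan(-40.1/3.51) = -85.0°
cos φ = cos(-85.0°) = 0.0873

0.0873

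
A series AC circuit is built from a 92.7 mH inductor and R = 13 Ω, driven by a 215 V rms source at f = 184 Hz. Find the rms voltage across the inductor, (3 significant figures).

213 V

ω = 2πf = 1156 rad/s
X_L = ωL = 107 Ω
Z = 13.0 + j107 Ω
|Z| = √(13.0² + 107²) = 108 Ω
I = V/|Z| = 1.99 A
V_L = I·|Z_L| = 1.99 × 107 = 213 V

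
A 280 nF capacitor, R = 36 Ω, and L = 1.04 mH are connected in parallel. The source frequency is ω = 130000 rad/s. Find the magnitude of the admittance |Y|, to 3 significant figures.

X_L = ωL = 135 Ω
X_C = 1/(ωC) = 27.5 Ω
Parallel: admittances add. Y = 1/R + 1/(jωL) + jωC
Y = (0.0278 + j0.0290) S
|Y| = 0.0402 S → |Z| = 1/|Y| = 24.9 Ω, ∠Z = −∠Y = -46.2°

40.2 mS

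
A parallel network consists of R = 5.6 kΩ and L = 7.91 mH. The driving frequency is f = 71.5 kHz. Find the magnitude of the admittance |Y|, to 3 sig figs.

ω = 2πf = 449200 rad/s
X_L = ωL = 3550 Ω
Parallel: admittances add. Y = 1/R + 1/(jωL)
Y = (0.000179 − j0.000281) S
|Y| = 0.000333 S → |Z| = 1/|Y| = 3000 Ω, ∠Z = −∠Y = 57.6°

333 μS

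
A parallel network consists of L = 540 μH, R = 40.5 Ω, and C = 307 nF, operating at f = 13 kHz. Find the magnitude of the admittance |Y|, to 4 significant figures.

24.81 mS

ω = 2πf = 81680 rad/s
X_L = ωL = 44.11 Ω
X_C = 1/(ωC) = 39.88 Ω
Parallel: admittances add. Y = 1/R + 1/(jωL) + jωC
Y = (0.02469 + j0.002405) S
|Y| = 0.02481 S → |Z| = 1/|Y| = 40.31 Ω, ∠Z = −∠Y = -5.562°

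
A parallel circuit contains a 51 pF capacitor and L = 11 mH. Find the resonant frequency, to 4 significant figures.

212.5 kHz

ω₀ = 1/√(LC) = 1/√(0.011 × 5.1e-11) = 1.335e+06 rad/s
f₀ = ω₀/(2π) = 212.5 kHz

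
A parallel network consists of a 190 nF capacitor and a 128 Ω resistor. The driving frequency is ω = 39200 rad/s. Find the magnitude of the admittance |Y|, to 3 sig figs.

X_C = 1/(ωC) = 134 Ω
Parallel: admittances add. Y = 1/R + jωC
Y = (0.00781 + j0.00745) S
|Y| = 0.0108 S → |Z| = 1/|Y| = 92.6 Ω, ∠Z = −∠Y = -43.6°

10.8 mS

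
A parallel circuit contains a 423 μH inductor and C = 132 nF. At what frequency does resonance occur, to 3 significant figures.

21.3 kHz

ω₀ = 1/√(LC) = 1/√(0.000423 × 1.32e-07) = 133800 rad/s
f₀ = ω₀/(2π) = 21.3 kHz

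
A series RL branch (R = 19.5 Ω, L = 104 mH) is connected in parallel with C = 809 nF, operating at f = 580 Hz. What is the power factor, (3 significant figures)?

ω = 2πf = 3644 rad/s
X_L = ωL = 379 Ω
X_C = 1/(ωC) = 339 Ω
Branch 1 (R+jX_L): Z₁ = 19.5 + j379 Ω, |Z₁| = 380 Ω
Branch 2 (−jX_C): Z₂ = −j339 Ω
Parallel: Z = Z₁Z₂/(Z₁+Z₂), |Z| = 2900 Ω, ∠Z = -66.8°
cos φ = cos(-66.8°) = 0.393

0.393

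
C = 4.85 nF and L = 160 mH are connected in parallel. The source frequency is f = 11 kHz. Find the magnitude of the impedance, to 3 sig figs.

ω = 2πf = 69120 rad/s
X_L = ωL = 11100 Ω
X_C = 1/(ωC) = 2980 Ω
Parallel: admittances add. Y = 1/(jωL) + jωC
Y = (0 + j0.000245) S
|Y| = 0.000245 S → |Z| = 1/|Y| = 4090 Ω, ∠Z = −∠Y = -90.0°

4090 Ω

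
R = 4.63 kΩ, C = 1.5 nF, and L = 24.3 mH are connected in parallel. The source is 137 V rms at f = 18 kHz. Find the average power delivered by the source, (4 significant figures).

4.054 W

ω = 2πf = 113100 rad/s
X_L = ωL = 2748 Ω
X_C = 1/(ωC) = 5895 Ω
Parallel: admittances add. Y = 1/R + 1/(jωL) + jωC
Y = (0.0002160 − j0.0001942) S
|Y| = 0.0002905 S → |Z| = 1/|Y| = 3443 Ω, ∠Z = −∠Y = 41.96°
I = V/|Z| = 39.79 mA
P = VI cos φ = 137 × 0.03979 × cos(41.96°) = 4.054 W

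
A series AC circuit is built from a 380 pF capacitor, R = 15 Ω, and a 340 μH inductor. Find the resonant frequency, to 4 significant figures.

442.8 kHz

ω₀ = 1/√(LC) = 1/√(0.00034 × 3.8e-10) = 2.782e+06 rad/s
f₀ = ω₀/(2π) = 442.8 kHz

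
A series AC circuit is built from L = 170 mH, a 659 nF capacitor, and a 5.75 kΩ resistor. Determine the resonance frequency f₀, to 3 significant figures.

476 Hz

ω₀ = 1/√(LC) = 1/√(0.17 × 6.59e-07) = 2988 rad/s
f₀ = ω₀/(2π) = 476 Hz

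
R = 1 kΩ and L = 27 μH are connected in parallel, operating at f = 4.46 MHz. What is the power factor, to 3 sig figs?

ω = 2πf = 2.802e+07 rad/s
X_L = ωL = 757 Ω
Parallel: admittances add. Y = 1/R + 1/(jωL)
Y = (0.00100 − j0.00132) S
|Y| = 0.00166 S → |Z| = 1/|Y| = 603 Ω, ∠Z = −∠Y = 52.9°
cos φ = cos(52.9°) = 0.603

0.603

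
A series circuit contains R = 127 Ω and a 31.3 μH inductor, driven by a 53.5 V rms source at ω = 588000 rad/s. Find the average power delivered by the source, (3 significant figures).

22.1 W

X_L = ωL = 18.4 Ω
Z = 127 + j18.4 Ω
|Z| = √(127² + 18.4²) = 128 Ω
∠Z = arctan(18.4/127) = 8.25°
I = V/|Z| = 417 mA
P = VI cos φ = 53.5 × 0.417 × cos(8.25°) = 22.1 W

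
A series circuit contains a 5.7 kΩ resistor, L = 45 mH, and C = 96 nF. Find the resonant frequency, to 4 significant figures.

2.421 kHz

ω₀ = 1/√(LC) = 1/√(0.045 × 9.6e-08) = 15210 rad/s
f₀ = ω₀/(2π) = 2.421 kHz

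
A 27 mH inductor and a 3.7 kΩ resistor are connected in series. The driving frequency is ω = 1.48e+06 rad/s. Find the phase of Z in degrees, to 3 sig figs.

84.7°

X_L = ωL = 40000 Ω
Z = 3700 + j40000 Ω
|Z| = √(3700² + 40000²) = 40100 Ω
∠Z = arctan(40000/3700) = 84.7°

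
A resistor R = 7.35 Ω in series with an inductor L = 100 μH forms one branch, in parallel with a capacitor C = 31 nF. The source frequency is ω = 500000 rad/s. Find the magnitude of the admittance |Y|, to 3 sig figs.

X_L = ωL = 50.0 Ω
X_C = 1/(ωC) = 64.5 Ω
Branch 1 (R+jX_L): Z₁ = 7.35 + j50.0 Ω, |Z₁| = 50.5 Ω
Branch 2 (−jX_C): Z₂ = −j64.5 Ω
Parallel: Z = Z₁Z₂/(Z₁+Z₂), |Z| = 200 Ω, ∠Z = 54.8°
|Y| = 1/|Z| = 4.99 mS

4.99 mS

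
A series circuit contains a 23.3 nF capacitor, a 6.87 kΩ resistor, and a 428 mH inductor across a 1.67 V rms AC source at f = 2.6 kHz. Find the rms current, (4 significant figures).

ω = 2πf = 16340 rad/s
X_L = ωL = 6992 Ω
X_C = 1/(ωC) = 2627 Ω
Net reactance X = X_L − X_C = 4365 Ω
Z = 6870 + j4365 Ω
|Z| = √(6870² + 4365²) = 8139 Ω
I = V/|Z| = 1.67/8139 = 205.2 μA

205.2 μA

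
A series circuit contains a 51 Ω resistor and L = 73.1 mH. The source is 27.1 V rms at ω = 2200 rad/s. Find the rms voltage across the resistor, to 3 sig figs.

X_L = ωL = 161 Ω
Z = 51.0 + j161 Ω
|Z| = √(51.0² + 161²) = 169 Ω
I = V/|Z| = 161 mA
V_R = I·|Z_R| = 0.161 × 51.0 = 8.19 V

8.19 V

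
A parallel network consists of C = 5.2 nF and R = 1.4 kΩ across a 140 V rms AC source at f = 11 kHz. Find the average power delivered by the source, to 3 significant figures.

ω = 2πf = 69120 rad/s
X_C = 1/(ωC) = 2780 Ω
Parallel: admittances add. Y = 1/R + jωC
Y = (0.000714 + j0.000359) S
|Y| = 0.000800 S → |Z| = 1/|Y| = 1250 Ω, ∠Z = −∠Y = -26.7°
I = V/|Z| = 112 mA
P = VI cos φ = 140 × 0.112 × cos(-26.7°) = 14.0 W

14.0 W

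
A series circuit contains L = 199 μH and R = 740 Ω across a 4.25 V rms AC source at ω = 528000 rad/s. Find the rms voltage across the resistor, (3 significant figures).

4.21 V

X_L = ωL = 105 Ω
Z = 740 + j105 Ω
|Z| = √(740² + 105²) = 747 Ω
I = V/|Z| = 5.69 mA
V_R = I·|Z_R| = 0.00569 × 740 = 4.21 V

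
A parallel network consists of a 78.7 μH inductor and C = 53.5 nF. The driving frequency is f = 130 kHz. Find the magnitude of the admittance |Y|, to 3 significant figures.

ω = 2πf = 816800 rad/s
X_L = ωL = 64.3 Ω
X_C = 1/(ωC) = 22.9 Ω
Parallel: admittances add. Y = 1/(jωL) + jωC
Y = (0 + j0.0281) S
|Y| = 0.0281 S → |Z| = 1/|Y| = 35.5 Ω, ∠Z = −∠Y = -90.0°

28.1 mS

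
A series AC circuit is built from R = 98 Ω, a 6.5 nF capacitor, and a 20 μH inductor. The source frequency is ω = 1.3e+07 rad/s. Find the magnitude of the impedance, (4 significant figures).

X_L = ωL = 260.0 Ω
X_C = 1/(ωC) = 11.83 Ω
Net reactance X = X_L − X_C = 248.2 Ω
Z = 98.00 + j248.2 Ω
|Z| = √(98.00² + 248.2²) = 266.8 Ω

266.8 Ω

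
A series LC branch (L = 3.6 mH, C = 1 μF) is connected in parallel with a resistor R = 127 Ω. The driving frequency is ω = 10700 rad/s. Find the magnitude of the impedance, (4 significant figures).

X_L = ωL = 38.52 Ω
X_C = 1/(ωC) = 93.46 Ω
Branch 1: Z₁ = R = 127.0 Ω
Branch 2 (series LC): Z₂ = j(X_L − X_C) = −j54.94 Ω
Parallel: Z = Z₁Z₂/(Z₁+Z₂), |Z| = 50.42 Ω, ∠Z = -66.61°

50.42 Ω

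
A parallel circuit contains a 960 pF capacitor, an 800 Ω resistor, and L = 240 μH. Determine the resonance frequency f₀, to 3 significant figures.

332 kHz

ω₀ = 1/√(LC) = 1/√(0.00024 × 9.6e-10) = 2.083e+06 rad/s
f₀ = ω₀/(2π) = 332 kHz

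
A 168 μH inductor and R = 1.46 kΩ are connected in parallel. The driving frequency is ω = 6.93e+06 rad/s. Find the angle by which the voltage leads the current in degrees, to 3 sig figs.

X_L = ωL = 1160 Ω
Parallel: admittances add. Y = 1/R + 1/(jωL)
Y = (0.000685 − j0.000859) S
|Y| = 0.00110 S → |Z| = 1/|Y| = 910 Ω, ∠Z = −∠Y = 51.4°

51.4°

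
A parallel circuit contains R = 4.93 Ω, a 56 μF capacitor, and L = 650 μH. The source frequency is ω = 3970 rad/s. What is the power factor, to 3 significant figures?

0.775

X_L = ωL = 2.58 Ω
X_C = 1/(ωC) = 4.50 Ω
Parallel: admittances add. Y = 1/R + 1/(jωL) + jωC
Y = (0.203 − j0.165) S
|Y| = 0.262 S → |Z| = 1/|Y| = 3.82 Ω, ∠Z = −∠Y = 39.2°
cos φ = cos(39.2°) = 0.775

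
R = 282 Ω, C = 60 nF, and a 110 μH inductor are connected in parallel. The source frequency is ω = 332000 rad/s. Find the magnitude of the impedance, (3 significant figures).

X_L = ωL = 36.5 Ω
X_C = 1/(ωC) = 50.2 Ω
Parallel: admittances add. Y = 1/R + 1/(jωL) + jωC
Y = (0.00355 − j0.00746) S
|Y| = 0.00826 S → |Z| = 1/|Y| = 121 Ω, ∠Z = −∠Y = 64.6°

121 Ω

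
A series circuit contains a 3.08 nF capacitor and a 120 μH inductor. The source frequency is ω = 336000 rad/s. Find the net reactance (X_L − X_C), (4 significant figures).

X_L = ωL = 40.32 Ω
X_C = 1/(ωC) = 966.3 Ω
X = 40.32 − 966.3 = -926.0 Ω

-926.0 Ω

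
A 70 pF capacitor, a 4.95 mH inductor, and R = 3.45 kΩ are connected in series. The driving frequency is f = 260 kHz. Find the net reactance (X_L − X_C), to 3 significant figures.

-658 Ω

ω = 2πf = 1.634e+06 rad/s
X_L = ωL = 8090 Ω
X_C = 1/(ωC) = 8740 Ω
X = 8090 − 8740 = -658 Ω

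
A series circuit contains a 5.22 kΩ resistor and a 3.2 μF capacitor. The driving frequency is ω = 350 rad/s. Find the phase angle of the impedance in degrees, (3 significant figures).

-9.71°

X_C = 1/(ωC) = 893 Ω
Z = 5220 − j893 Ω
|Z| = √(5220² + 893²) = 5300 Ω
∠Z = arctan(-893/5220) = -9.71°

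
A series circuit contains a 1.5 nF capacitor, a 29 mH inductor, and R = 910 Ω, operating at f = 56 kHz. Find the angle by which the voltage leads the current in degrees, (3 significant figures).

ω = 2πf = 351900 rad/s
X_L = ωL = 10200 Ω
X_C = 1/(ωC) = 1890 Ω
Net reactance X = X_L − X_C = 8310 Ω
Z = 910 + j8310 Ω
|Z| = √(910² + 8310²) = 8360 Ω
∠Z = arctan(8310/910) = 83.8°

83.8°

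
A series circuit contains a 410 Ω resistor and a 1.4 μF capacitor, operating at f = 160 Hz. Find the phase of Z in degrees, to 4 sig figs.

ω = 2πf = 1005 rad/s
X_C = 1/(ωC) = 710.5 Ω
Z = 410.0 − j710.5 Ω
|Z| = √(410.0² + 710.5²) = 820.3 Ω
∠Z = arctan(-710.5/410.0) = -60.01°

-60.01°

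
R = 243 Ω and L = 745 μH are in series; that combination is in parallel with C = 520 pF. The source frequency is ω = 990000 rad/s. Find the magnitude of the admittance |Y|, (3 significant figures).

X_L = ωL = 738 Ω
X_C = 1/(ωC) = 1940 Ω
Branch 1 (R+jX_L): Z₁ = 243 + j738 Ω, |Z₁| = 777 Ω
Branch 2 (−jX_C): Z₂ = −j1940 Ω
Parallel: Z = Z₁Z₂/(Z₁+Z₂), |Z| = 1230 Ω, ∠Z = 60.4°
|Y| = 1/|Z| = 815 μS

815 μS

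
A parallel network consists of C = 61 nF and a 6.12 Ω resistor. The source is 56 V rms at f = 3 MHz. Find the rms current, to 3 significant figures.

ω = 2πf = 1.885e+07 rad/s
X_C = 1/(ωC) = 0.870 Ω
Parallel: admittances add. Y = 1/R + jωC
Y = (0.163 + j1.15) S
|Y| = 1.16 S → |Z| = 1/|Y| = 0.861 Ω, ∠Z = −∠Y = -81.9°
I = V/|Z| = 56/0.861 = 65.0 A

65.0 A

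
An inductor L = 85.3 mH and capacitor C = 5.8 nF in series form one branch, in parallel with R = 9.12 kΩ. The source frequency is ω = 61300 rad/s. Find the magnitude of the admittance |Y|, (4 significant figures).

X_L = ωL = 5229 Ω
X_C = 1/(ωC) = 2813 Ω
Branch 1: Z₁ = R = 9120 Ω
Branch 2 (series LC): Z₂ = j(X_L − X_C) = j2416 Ω
Parallel: Z = Z₁Z₂/(Z₁+Z₂), |Z| = 2336 Ω, ∠Z = 75.16°
|Y| = 1/|Z| = 428.1 μS

428.1 μS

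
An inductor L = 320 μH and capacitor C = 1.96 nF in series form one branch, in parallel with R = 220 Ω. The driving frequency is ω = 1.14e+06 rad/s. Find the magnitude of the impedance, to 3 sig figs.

X_L = ωL = 365 Ω
X_C = 1/(ωC) = 448 Ω
Branch 1: Z₁ = R = 220 Ω
Branch 2 (series LC): Z₂ = j(X_L − X_C) = −j82.7 Ω
Parallel: Z = Z₁Z₂/(Z₁+Z₂), |Z| = 77.5 Ω, ∠Z = -69.4°

77.5 Ω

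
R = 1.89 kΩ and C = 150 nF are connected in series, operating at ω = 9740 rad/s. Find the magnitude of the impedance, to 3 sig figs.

2010 Ω

X_C = 1/(ωC) = 684 Ω
Z = 1890 − j684 Ω
|Z| = √(1890² + 684²) = 2010 Ω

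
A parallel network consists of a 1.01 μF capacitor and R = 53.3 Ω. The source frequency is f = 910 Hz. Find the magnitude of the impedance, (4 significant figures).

50.94 Ω

ω = 2πf = 5718 rad/s
X_C = 1/(ωC) = 173.2 Ω
Parallel: admittances add. Y = 1/R + jωC
Y = (0.01876 + j0.005775) S
|Y| = 0.01963 S → |Z| = 1/|Y| = 50.94 Ω, ∠Z = −∠Y = -17.11°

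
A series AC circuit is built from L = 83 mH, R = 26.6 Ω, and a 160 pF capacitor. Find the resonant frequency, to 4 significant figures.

43.67 kHz

ω₀ = 1/√(LC) = 1/√(0.083 × 1.6e-10) = 274400 rad/s
f₀ = ω₀/(2π) = 43.67 kHz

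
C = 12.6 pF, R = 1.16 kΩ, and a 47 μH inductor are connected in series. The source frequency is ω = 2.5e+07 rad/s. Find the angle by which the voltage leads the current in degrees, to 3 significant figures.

-59.9°

X_L = ωL = 1180 Ω
X_C = 1/(ωC) = 3170 Ω
Net reactance X = X_L − X_C = -2000 Ω
Z = 1160 − j2000 Ω
|Z| = √(1160² + 2000²) = 2310 Ω
∠Z = arctan(-2000/1160) = -59.9°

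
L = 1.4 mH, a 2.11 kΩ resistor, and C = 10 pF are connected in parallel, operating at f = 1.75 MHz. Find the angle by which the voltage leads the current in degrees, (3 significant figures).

ω = 2πf = 1.1e+07 rad/s
X_L = ωL = 15400 Ω
X_C = 1/(ωC) = 9090 Ω
Parallel: admittances add. Y = 1/R + 1/(jωL) + jωC
Y = (0.000474 + j4.5e-05) S
|Y| = 0.000476 S → |Z| = 1/|Y| = 2100 Ω, ∠Z = −∠Y = -5.42°

-5.42°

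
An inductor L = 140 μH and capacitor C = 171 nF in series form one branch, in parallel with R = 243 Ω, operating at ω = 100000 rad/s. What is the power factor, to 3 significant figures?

X_L = ωL = 14.0 Ω
X_C = 1/(ωC) = 58.5 Ω
Branch 1: Z₁ = R = 243 Ω
Branch 2 (series LC): Z₂ = j(X_L − X_C) = −j44.5 Ω
Parallel: Z = Z₁Z₂/(Z₁+Z₂), |Z| = 43.8 Ω, ∠Z = -79.6°
cos φ = cos(-79.6°) = 0.180

0.180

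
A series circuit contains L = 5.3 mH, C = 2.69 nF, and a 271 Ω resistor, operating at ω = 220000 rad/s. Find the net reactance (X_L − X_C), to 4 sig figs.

-523.8 Ω

X_L = ωL = 1166 Ω
X_C = 1/(ωC) = 1690 Ω
X = 1166 − 1690 = -523.8 Ω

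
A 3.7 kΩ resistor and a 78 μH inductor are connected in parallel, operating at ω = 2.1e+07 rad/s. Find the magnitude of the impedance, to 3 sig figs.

1500 Ω

X_L = ωL = 1640 Ω
Parallel: admittances add. Y = 1/R + 1/(jωL)
Y = (0.000270 − j0.000611) S
|Y| = 0.000668 S → |Z| = 1/|Y| = 1500 Ω, ∠Z = −∠Y = 66.1°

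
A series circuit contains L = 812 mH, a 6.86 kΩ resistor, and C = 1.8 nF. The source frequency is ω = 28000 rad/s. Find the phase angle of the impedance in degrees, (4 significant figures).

X_L = ωL = 22740 Ω
X_C = 1/(ωC) = 19840 Ω
Net reactance X = X_L − X_C = 2895 Ω
Z = 6860 + j2895 Ω
|Z| = √(6860² + 2895²) = 7446 Ω
∠Z = arctan(2895/6860) = 22.88°

22.88°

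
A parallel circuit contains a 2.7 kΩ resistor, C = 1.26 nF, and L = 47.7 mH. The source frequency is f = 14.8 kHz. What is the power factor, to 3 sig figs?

ω = 2πf = 92990 rad/s
X_L = ωL = 4440 Ω
X_C = 1/(ωC) = 8530 Ω
Parallel: admittances add. Y = 1/R + 1/(jωL) + jωC
Y = (0.000370 − j0.000108) S
|Y| = 0.000386 S → |Z| = 1/|Y| = 2590 Ω, ∠Z = −∠Y = 16.3°
cos φ = cos(16.3°) = 0.960

0.960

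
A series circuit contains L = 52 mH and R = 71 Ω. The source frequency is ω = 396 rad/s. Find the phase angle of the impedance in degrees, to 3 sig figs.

X_L = ωL = 20.6 Ω
Z = 71.0 + j20.6 Ω
|Z| = √(71.0² + 20.6²) = 73.9 Ω
∠Z = arctan(20.6/71.0) = 16.2°

16.2°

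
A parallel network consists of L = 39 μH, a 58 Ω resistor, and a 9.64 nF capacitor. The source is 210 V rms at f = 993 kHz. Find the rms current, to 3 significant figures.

12.3 A

ω = 2πf = 6.239e+06 rad/s
X_L = ωL = 243 Ω
X_C = 1/(ωC) = 16.6 Ω
Parallel: admittances add. Y = 1/R + 1/(jωL) + jωC
Y = (0.0172 + j0.0560) S
|Y| = 0.0586 S → |Z| = 1/|Y| = 17.1 Ω, ∠Z = −∠Y = -72.9°
I = V/|Z| = 210/17.1 = 12.3 A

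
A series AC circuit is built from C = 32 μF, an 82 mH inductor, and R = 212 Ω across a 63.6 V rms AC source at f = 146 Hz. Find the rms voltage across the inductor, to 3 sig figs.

ω = 2πf = 917.3 rad/s
X_L = ωL = 75.2 Ω
X_C = 1/(ωC) = 34.1 Ω
Net reactance X = X_L − X_C = 41.2 Ω
Z = 212 + j41.2 Ω
|Z| = √(212² + 41.2²) = 216 Ω
I = V/|Z| = 295 mA
V_L = I·|Z_L| = 0.295 × 75.2 = 22.2 V

22.2 V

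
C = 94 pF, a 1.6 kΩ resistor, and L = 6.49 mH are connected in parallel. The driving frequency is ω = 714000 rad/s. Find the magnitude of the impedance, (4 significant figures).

1557 Ω

X_L = ωL = 4634 Ω
X_C = 1/(ωC) = 14900 Ω
Parallel: admittances add. Y = 1/R + 1/(jωL) + jωC
Y = (0.0006250 − j0.0001487) S
|Y| = 0.0006424 S → |Z| = 1/|Y| = 1557 Ω, ∠Z = −∠Y = 13.38°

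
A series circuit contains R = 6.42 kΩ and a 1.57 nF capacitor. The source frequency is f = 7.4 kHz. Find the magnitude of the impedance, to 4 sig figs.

ω = 2πf = 46500 rad/s
X_C = 1/(ωC) = 13700 Ω
Z = 6420 − j13700 Ω
|Z| = √(6420² + 13700²) = 15130 Ω

15130 Ω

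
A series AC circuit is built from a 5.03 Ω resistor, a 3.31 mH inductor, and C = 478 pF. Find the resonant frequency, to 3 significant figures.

ω₀ = 1/√(LC) = 1/√(0.00331 × 4.78e-10) = 795000 rad/s
f₀ = ω₀/(2π) = 127 kHz

127 kHz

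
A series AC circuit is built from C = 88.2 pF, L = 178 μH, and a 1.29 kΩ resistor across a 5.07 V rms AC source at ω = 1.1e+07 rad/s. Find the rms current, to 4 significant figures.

X_L = ωL = 1958 Ω
X_C = 1/(ωC) = 1031 Ω
Net reactance X = X_L − X_C = 927.3 Ω
Z = 1290 + j927.3 Ω
|Z| = √(1290² + 927.3²) = 1589 Ω
I = V/|Z| = 5.07/1589 = 3.191 mA

3.191 mA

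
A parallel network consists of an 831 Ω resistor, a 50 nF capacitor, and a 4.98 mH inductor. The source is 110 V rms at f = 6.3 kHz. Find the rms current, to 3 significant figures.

ω = 2πf = 39580 rad/s
X_L = ωL = 197 Ω
X_C = 1/(ωC) = 505 Ω
Parallel: admittances add. Y = 1/R + 1/(jωL) + jωC
Y = (0.00120 − j0.00309) S
|Y| = 0.00332 S → |Z| = 1/|Y| = 301 Ω, ∠Z = −∠Y = 68.7°
I = V/|Z| = 110/301 = 365 mA

365 mA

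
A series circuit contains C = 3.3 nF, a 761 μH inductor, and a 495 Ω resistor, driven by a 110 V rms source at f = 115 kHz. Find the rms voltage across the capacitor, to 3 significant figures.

90.1 V

ω = 2πf = 722600 rad/s
X_L = ωL = 550 Ω
X_C = 1/(ωC) = 419 Ω
Net reactance X = X_L − X_C = 130 Ω
Z = 495 + j130 Ω
|Z| = √(495² + 130²) = 512 Ω
I = V/|Z| = 215 mA
V_C = I·|Z_C| = 0.215 × 419 = 90.1 V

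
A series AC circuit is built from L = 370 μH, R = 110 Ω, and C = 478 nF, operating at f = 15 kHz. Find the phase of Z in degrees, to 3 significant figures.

6.57°

ω = 2πf = 94250 rad/s
X_L = ωL = 34.9 Ω
X_C = 1/(ωC) = 22.2 Ω
Net reactance X = X_L − X_C = 12.7 Ω
Z = 110 + j12.7 Ω
|Z| = √(110² + 12.7²) = 111 Ω
∠Z = arctan(12.7/110) = 6.57°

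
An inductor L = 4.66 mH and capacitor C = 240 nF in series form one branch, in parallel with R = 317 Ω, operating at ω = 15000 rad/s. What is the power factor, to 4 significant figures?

0.5484

X_L = ωL = 69.90 Ω
X_C = 1/(ωC) = 277.8 Ω
Branch 1: Z₁ = R = 317.0 Ω
Branch 2 (series LC): Z₂ = j(X_L − X_C) = −j207.9 Ω
Parallel: Z = Z₁Z₂/(Z₁+Z₂), |Z| = 173.8 Ω, ∠Z = -56.74°
cos φ = cos(-56.74°) = 0.5484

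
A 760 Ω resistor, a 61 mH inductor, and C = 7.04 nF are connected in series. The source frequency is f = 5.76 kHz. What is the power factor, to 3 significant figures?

ω = 2πf = 36190 rad/s
X_L = ωL = 2210 Ω
X_C = 1/(ωC) = 3920 Ω
Net reactance X = X_L − X_C = -1720 Ω
Z = 760 − j1720 Ω
|Z| = √(760² + 1720²) = 1880 Ω
∠Z = arctan(-1720/760) = -66.1°
cos φ = cos(-66.1°) = 0.405

0.405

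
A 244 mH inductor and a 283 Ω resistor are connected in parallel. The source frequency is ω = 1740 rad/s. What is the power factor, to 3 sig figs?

X_L = ωL = 425 Ω
Parallel: admittances add. Y = 1/R + 1/(jωL)
Y = (0.00353 − j0.00236) S
|Y| = 0.00425 S → |Z| = 1/|Y| = 235 Ω, ∠Z = −∠Y = 33.7°
cos φ = cos(33.7°) = 0.832

0.832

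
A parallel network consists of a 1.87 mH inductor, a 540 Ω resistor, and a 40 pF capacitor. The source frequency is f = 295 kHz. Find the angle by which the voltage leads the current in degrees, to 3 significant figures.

ω = 2πf = 1.854e+06 rad/s
X_L = ωL = 3470 Ω
X_C = 1/(ωC) = 13500 Ω
Parallel: admittances add. Y = 1/R + 1/(jωL) + jωC
Y = (0.00185 − j0.000214) S
|Y| = 0.00186 S → |Z| = 1/|Y| = 536 Ω, ∠Z = −∠Y = 6.60°

6.60°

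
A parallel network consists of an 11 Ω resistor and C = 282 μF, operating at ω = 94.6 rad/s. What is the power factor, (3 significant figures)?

X_C = 1/(ωC) = 37.5 Ω
Parallel: admittances add. Y = 1/R + jωC
Y = (0.0909 + j0.0267) S
|Y| = 0.0947 S → |Z| = 1/|Y| = 10.6 Ω, ∠Z = −∠Y = -16.4°
cos φ = cos(-16.4°) = 0.960

0.960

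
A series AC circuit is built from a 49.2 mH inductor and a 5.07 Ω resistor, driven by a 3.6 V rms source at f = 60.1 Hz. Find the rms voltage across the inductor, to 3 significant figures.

ω = 2πf = 377.6 rad/s
X_L = ωL = 18.6 Ω
Z = 5.07 + j18.6 Ω
|Z| = √(5.07² + 18.6²) = 19.3 Ω
I = V/|Z| = 187 mA
V_L = I·|Z_L| = 0.187 × 18.6 = 3.47 V

3.47 V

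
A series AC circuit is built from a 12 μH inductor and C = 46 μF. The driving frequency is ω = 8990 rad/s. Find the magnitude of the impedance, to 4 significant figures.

X_L = ωL = 0.1079 Ω
X_C = 1/(ωC) = 2.418 Ω
Net reactance X = X_L − X_C = -2.310 Ω
Z = − j2.310 Ω
|Z| = √(0² + 2.310²) = 2.310 Ω

2.310 Ω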